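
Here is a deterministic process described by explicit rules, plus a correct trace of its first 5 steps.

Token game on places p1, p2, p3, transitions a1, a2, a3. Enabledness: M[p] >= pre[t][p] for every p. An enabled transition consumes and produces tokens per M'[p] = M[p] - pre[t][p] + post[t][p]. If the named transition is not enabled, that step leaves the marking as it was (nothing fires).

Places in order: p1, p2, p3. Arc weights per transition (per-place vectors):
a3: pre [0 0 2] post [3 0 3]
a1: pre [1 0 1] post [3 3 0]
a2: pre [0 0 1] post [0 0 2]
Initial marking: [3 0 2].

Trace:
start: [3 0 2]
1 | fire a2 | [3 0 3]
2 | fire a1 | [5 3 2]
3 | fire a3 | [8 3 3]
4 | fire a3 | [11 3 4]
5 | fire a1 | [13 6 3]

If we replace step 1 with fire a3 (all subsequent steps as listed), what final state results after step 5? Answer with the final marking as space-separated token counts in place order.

(re-executing from step 1 with the substitution; state before step 1: [3 0 2])
1 | fire a3 | [6 0 3]
2 | fire a1 | [8 3 2]
3 | fire a3 | [11 3 3]
4 | fire a3 | [14 3 4]
5 | fire a1 | [16 6 3]

16 6 3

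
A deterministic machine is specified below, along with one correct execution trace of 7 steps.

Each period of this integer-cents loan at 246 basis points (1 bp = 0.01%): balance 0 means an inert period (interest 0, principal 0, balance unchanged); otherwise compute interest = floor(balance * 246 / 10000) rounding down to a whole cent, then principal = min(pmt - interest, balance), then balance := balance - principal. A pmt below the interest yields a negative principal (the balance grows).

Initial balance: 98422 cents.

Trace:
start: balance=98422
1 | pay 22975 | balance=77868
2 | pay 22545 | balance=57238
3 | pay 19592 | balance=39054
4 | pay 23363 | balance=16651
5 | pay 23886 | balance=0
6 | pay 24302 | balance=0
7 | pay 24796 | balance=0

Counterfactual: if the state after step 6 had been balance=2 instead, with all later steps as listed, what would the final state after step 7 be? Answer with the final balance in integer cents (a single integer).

0

state after step 6 := balance=2
7 | pay 24796 | balance=0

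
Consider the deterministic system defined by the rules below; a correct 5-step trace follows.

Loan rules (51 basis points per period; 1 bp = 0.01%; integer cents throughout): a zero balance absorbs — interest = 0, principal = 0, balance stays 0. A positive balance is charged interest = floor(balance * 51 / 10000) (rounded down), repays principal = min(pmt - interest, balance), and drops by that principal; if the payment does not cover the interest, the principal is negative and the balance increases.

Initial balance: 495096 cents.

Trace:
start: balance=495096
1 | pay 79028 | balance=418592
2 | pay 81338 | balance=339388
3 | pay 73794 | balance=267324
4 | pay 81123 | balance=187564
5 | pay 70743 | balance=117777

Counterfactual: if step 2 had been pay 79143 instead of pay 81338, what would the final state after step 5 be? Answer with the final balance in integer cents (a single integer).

(re-executing from step 2 with the substitution; state before step 2: balance=418592)
2 | pay 79143 | balance=341583
3 | pay 73794 | balance=269531
4 | pay 81123 | balance=189782
5 | pay 70743 | balance=120006

120006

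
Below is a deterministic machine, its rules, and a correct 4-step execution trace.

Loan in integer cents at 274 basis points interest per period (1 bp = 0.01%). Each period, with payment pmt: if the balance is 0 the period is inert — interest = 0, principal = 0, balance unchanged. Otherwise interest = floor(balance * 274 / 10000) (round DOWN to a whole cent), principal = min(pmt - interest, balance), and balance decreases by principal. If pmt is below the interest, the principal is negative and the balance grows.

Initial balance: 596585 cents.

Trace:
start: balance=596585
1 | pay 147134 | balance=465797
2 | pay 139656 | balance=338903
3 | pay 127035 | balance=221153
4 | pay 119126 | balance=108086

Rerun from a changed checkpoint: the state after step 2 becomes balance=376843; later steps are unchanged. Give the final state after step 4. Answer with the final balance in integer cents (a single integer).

148134

state after step 2 := balance=376843
3 | pay 127035 | balance=260133
4 | pay 119126 | balance=148134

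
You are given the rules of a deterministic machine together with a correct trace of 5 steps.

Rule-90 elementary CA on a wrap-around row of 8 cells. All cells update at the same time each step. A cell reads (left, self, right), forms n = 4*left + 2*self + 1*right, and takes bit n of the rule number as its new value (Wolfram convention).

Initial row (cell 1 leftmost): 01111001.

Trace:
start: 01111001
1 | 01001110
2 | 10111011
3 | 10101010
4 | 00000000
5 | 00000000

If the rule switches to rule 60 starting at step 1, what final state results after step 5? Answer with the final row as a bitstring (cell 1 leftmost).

(re-executing steps 1..5 under rule 60; state before step 1: 01111001)
1 | 11000101
2 | 00100111
3 | 10110100
4 | 11101110
5 | 10011001

10011001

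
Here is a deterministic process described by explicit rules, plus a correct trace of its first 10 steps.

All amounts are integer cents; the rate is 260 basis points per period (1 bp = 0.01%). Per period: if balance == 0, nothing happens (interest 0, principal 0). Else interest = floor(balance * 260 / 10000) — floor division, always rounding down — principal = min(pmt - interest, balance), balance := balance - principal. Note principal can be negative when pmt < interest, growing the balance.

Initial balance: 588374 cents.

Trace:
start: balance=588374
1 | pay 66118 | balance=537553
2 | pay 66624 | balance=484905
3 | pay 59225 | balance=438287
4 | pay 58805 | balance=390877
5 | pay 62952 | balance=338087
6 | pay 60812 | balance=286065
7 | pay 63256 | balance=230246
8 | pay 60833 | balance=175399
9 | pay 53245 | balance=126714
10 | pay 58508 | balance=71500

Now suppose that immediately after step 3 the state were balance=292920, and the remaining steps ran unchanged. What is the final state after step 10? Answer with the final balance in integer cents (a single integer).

state after step 3 := balance=292920
4 | pay 58805 | balance=241730
5 | pay 62952 | balance=185062
6 | pay 60812 | balance=129061
7 | pay 63256 | balance=69160
8 | pay 60833 | balance=10125
9 | pay 53245 | balance=0
10 | pay 58508 | balance=0

0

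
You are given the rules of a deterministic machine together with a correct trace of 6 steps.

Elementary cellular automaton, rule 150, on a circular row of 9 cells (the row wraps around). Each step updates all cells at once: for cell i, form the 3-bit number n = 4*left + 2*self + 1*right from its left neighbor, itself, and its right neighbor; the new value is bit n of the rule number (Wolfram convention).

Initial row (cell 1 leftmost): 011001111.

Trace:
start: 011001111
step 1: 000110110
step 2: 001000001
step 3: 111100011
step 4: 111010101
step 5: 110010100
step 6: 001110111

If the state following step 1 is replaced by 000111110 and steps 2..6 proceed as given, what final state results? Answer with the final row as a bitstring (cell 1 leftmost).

state after step 1 := 000111110
step 2: 001011101
step 3: 111001001
step 4: 110111110
step 5: 000011100
step 6: 000101010

000101010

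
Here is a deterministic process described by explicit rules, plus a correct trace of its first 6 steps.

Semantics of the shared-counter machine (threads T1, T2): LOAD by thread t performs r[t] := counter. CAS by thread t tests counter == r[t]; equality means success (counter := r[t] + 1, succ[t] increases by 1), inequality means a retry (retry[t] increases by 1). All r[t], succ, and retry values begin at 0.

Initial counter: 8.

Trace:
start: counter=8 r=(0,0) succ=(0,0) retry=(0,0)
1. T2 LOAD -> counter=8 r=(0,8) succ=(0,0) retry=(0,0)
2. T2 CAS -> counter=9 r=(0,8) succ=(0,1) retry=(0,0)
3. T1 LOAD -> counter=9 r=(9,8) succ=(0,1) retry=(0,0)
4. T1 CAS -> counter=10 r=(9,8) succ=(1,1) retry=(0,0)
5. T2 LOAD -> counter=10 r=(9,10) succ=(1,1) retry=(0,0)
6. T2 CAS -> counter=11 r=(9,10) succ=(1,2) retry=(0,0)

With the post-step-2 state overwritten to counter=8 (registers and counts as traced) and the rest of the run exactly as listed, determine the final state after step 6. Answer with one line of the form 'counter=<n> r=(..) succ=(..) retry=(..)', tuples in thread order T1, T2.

counter=10 r=(8,9) succ=(1,2) retry=(0,0)

state after step 2 := counter=8 r=(0,8) succ=(0,1) retry=(0,0)
3. T1 LOAD -> counter=8 r=(8,8) succ=(0,1) retry=(0,0)
4. T1 CAS -> counter=9 r=(8,8) succ=(1,1) retry=(0,0)
5. T2 LOAD -> counter=9 r=(8,9) succ=(1,1) retry=(0,0)
6. T2 CAS -> counter=10 r=(8,9) succ=(1,2) retry=(0,0)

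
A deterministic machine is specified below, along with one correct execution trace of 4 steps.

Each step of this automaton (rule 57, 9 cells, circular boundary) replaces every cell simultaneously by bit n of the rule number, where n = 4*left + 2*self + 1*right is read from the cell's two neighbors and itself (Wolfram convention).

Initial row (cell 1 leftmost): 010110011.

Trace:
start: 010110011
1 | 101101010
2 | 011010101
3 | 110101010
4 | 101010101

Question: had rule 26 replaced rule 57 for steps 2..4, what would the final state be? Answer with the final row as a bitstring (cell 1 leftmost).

(re-executing steps 2..4 under rule 26; state before step 2: 101101010)
2 | 001000000
3 | 010100000
4 | 100010000

100010000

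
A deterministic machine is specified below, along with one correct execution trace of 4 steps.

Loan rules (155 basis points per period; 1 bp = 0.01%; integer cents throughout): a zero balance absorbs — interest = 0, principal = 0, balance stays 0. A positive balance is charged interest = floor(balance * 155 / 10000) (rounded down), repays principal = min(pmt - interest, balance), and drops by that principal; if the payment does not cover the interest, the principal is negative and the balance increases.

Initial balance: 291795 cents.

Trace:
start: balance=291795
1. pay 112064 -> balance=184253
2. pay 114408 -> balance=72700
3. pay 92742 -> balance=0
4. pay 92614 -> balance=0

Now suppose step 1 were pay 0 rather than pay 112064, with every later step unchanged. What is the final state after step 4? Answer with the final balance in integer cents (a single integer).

(re-executing from step 1 with the substitution; state before step 1: balance=291795)
1. pay 0 -> balance=296317
2. pay 114408 -> balance=186501
3. pay 92742 -> balance=96649
4. pay 92614 -> balance=5533

5533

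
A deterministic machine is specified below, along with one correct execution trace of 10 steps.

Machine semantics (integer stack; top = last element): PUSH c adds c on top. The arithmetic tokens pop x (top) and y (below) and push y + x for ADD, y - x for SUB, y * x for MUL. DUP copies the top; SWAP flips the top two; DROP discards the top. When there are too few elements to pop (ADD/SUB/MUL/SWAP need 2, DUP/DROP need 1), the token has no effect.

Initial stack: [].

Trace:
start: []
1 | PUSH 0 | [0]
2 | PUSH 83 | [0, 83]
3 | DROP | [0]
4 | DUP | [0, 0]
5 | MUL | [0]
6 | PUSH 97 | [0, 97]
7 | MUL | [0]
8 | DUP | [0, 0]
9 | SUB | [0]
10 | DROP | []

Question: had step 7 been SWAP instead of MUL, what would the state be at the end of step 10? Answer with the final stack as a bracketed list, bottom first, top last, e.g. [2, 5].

(re-executing from step 7 with the substitution; state before step 7: [0, 97])
7 | SWAP | [97, 0]
8 | DUP | [97, 0, 0]
9 | SUB | [97, 0]
10 | DROP | [97]

[97]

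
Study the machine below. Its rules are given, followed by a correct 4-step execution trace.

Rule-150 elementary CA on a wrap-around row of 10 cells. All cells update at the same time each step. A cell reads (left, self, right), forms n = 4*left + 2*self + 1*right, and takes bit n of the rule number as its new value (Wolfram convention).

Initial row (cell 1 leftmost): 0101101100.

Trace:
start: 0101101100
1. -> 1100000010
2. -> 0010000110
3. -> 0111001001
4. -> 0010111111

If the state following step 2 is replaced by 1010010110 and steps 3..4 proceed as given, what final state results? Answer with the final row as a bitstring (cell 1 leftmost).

1001101001

state after step 2 := 1010010110
3. -> 1011110000
4. -> 1001101001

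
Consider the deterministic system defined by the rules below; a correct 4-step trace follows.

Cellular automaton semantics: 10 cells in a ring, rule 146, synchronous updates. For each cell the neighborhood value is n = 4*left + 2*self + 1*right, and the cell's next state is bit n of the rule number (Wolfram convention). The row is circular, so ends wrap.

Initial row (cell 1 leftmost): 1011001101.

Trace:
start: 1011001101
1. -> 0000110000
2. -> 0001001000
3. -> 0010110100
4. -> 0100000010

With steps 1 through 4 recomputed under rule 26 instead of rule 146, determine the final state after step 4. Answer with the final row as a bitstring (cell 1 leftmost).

(re-executing steps 1..4 under rule 26; state before step 1: 1011001101)
1. -> 0010111001
2. -> 1100100110
3. -> 1011011100
4. -> 0010010011

0010010011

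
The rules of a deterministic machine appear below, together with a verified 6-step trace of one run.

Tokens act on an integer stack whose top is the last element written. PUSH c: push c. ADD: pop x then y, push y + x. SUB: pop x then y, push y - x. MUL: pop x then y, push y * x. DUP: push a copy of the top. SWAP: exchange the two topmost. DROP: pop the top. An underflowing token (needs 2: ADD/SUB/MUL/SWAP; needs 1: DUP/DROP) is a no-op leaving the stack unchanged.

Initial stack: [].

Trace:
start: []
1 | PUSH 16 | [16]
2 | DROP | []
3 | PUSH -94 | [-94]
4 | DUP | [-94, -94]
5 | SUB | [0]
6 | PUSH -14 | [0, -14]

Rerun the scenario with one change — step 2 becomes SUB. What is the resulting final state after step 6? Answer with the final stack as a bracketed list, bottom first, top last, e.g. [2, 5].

[16, 0, -14]

(re-executing from step 2 with the substitution; state before step 2: [16])
2 | SUB | [16]
3 | PUSH -94 | [16, -94]
4 | DUP | [16, -94, -94]
5 | SUB | [16, 0]
6 | PUSH -14 | [16, 0, -14]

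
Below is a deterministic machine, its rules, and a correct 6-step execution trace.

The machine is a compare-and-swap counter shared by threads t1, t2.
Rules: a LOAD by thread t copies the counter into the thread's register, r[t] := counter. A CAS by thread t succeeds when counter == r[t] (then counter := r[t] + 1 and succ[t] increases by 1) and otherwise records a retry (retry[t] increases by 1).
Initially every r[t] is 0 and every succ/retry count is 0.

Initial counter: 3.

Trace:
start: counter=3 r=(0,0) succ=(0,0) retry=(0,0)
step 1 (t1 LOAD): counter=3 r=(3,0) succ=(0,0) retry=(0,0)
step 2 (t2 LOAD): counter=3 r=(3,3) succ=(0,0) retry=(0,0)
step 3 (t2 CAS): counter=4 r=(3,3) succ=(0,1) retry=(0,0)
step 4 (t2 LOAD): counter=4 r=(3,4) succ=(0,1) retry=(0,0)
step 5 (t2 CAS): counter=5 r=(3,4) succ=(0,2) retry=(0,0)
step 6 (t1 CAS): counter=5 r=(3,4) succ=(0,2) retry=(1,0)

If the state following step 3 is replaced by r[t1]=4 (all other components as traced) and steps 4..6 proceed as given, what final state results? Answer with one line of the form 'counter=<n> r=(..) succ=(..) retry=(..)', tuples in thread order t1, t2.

counter=5 r=(4,4) succ=(0,2) retry=(1,0)

state after step 3 := counter=4 r=(4,3) succ=(0,1) retry=(0,0)
step 4 (t2 LOAD): counter=4 r=(4,4) succ=(0,1) retry=(0,0)
step 5 (t2 CAS): counter=5 r=(4,4) succ=(0,2) retry=(0,0)
step 6 (t1 CAS): counter=5 r=(4,4) succ=(0,2) retry=(1,0)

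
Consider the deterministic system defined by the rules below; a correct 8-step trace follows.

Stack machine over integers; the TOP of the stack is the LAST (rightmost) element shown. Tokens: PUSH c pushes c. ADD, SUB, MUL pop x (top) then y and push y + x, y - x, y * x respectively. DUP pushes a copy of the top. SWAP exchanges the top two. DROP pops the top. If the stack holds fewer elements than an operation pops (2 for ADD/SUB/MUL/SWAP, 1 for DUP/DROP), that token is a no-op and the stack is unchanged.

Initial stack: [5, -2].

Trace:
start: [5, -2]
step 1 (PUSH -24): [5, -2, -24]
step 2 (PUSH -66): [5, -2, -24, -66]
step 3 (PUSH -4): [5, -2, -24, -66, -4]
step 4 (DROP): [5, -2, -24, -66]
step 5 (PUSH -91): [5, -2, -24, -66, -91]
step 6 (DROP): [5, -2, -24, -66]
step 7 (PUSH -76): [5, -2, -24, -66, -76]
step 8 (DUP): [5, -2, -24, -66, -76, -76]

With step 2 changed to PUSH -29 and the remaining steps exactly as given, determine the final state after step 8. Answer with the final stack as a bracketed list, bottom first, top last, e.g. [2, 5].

[5, -2, -24, -29, -76, -76]

(re-executing from step 2 with the substitution; state before step 2: [5, -2, -24])
step 2 (PUSH -29): [5, -2, -24, -29]
step 3 (PUSH -4): [5, -2, -24, -29, -4]
step 4 (DROP): [5, -2, -24, -29]
step 5 (PUSH -91): [5, -2, -24, -29, -91]
step 6 (DROP): [5, -2, -24, -29]
step 7 (PUSH -76): [5, -2, -24, -29, -76]
step 8 (DUP): [5, -2, -24, -29, -76, -76]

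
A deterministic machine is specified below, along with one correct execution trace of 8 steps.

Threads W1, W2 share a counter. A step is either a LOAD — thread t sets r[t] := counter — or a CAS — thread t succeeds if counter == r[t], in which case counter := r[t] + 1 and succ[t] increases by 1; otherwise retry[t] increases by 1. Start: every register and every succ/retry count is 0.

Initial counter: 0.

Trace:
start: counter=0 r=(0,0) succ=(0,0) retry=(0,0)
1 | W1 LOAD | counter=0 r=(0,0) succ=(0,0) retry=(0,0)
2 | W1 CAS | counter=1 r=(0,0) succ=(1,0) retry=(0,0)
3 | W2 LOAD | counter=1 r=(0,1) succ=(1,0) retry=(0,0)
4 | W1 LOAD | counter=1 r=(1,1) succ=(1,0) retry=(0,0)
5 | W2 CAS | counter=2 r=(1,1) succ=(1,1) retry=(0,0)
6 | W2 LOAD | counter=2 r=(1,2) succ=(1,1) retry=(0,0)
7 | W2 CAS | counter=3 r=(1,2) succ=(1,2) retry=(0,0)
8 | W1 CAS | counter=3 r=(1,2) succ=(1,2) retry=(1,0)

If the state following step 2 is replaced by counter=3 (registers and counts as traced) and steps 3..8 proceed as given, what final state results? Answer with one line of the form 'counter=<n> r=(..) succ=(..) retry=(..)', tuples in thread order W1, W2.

counter=5 r=(3,4) succ=(1,2) retry=(1,0)

state after step 2 := counter=3 r=(0,0) succ=(1,0) retry=(0,0)
3 | W2 LOAD | counter=3 r=(0,3) succ=(1,0) retry=(0,0)
4 | W1 LOAD | counter=3 r=(3,3) succ=(1,0) retry=(0,0)
5 | W2 CAS | counter=4 r=(3,3) succ=(1,1) retry=(0,0)
6 | W2 LOAD | counter=4 r=(3,4) succ=(1,1) retry=(0,0)
7 | W2 CAS | counter=5 r=(3,4) succ=(1,2) retry=(0,0)
8 | W1 CAS | counter=5 r=(3,4) succ=(1,2) retry=(1,0)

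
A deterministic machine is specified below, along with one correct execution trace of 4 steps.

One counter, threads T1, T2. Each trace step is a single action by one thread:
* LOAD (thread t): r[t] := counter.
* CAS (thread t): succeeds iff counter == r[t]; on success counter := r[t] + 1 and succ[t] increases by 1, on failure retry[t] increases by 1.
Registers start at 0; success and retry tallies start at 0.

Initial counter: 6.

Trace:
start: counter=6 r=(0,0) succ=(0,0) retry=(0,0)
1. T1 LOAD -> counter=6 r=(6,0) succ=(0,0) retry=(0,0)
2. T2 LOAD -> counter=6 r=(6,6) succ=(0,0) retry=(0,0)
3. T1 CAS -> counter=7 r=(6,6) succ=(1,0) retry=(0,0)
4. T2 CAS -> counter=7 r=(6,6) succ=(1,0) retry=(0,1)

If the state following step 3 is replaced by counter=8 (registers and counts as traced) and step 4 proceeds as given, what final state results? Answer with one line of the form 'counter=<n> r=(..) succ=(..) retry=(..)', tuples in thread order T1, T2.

state after step 3 := counter=8 r=(6,6) succ=(1,0) retry=(0,0)
4. T2 CAS -> counter=8 r=(6,6) succ=(1,0) retry=(0,1)

counter=8 r=(6,6) succ=(1,0) retry=(0,1)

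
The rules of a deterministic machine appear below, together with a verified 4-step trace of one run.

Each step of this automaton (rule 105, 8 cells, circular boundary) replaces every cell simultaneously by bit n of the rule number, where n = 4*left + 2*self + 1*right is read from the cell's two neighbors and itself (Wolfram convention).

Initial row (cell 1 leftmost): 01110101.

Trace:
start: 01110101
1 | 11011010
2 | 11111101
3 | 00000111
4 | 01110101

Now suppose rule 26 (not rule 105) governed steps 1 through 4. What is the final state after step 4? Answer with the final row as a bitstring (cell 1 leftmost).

(re-executing steps 1..4 under rule 26; state before step 1: 01110101)
1 | 01000000
2 | 10100000
3 | 00010001
4 | 10101010

10101010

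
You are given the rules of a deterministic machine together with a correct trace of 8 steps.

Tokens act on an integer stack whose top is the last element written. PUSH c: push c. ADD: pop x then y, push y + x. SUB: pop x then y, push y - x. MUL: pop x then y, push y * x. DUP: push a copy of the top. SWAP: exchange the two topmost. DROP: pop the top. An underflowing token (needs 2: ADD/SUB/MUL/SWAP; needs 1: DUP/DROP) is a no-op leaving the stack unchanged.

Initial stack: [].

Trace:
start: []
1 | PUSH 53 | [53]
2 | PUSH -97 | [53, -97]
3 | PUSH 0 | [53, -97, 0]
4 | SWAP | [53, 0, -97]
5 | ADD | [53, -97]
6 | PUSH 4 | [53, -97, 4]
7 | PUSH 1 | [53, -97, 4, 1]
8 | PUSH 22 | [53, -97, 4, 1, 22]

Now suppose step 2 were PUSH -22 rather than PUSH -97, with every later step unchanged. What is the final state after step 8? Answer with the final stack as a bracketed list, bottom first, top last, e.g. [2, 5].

[53, -22, 4, 1, 22]

(re-executing from step 2 with the substitution; state before step 2: [53])
2 | PUSH -22 | [53, -22]
3 | PUSH 0 | [53, -22, 0]
4 | SWAP | [53, 0, -22]
5 | ADD | [53, -22]
6 | PUSH 4 | [53, -22, 4]
7 | PUSH 1 | [53, -22, 4, 1]
8 | PUSH 22 | [53, -22, 4, 1, 22]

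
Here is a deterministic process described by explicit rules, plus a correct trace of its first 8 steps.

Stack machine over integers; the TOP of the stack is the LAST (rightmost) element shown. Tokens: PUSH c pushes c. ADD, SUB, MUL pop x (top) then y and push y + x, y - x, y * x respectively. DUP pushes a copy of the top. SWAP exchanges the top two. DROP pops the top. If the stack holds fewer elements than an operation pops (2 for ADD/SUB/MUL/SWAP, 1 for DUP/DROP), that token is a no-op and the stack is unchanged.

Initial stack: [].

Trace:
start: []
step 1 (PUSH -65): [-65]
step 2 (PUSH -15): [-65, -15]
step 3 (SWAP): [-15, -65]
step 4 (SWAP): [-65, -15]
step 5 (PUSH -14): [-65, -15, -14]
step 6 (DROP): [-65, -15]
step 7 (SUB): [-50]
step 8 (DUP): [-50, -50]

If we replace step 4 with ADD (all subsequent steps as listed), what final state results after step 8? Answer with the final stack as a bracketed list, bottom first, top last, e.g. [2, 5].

[-80, -80]

(re-executing from step 4 with the substitution; state before step 4: [-15, -65])
step 4 (ADD): [-80]
step 5 (PUSH -14): [-80, -14]
step 6 (DROP): [-80]
step 7 (SUB): [-80]
step 8 (DUP): [-80, -80]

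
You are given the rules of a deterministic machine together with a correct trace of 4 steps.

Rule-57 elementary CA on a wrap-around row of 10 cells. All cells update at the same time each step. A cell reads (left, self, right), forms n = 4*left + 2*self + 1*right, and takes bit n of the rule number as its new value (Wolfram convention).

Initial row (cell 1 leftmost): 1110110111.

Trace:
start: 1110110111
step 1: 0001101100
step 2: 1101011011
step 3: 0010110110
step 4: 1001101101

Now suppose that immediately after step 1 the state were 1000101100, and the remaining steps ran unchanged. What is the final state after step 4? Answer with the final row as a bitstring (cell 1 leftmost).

state after step 1 := 1000101100
step 2: 0110011010
step 3: 0101010101
step 4: 1010101010

1010101010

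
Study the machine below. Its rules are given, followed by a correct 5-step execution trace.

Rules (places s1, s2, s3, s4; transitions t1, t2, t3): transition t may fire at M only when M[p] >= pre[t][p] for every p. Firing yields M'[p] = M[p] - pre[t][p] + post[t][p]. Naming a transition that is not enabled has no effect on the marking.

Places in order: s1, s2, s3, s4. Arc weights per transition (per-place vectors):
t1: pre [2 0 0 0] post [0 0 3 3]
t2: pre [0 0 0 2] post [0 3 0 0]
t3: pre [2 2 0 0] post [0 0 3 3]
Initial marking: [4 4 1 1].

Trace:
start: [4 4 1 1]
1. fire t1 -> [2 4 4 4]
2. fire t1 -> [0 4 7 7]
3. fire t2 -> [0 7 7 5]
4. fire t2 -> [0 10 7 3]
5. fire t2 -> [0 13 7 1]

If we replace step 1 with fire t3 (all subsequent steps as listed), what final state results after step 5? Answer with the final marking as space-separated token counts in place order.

0 11 7 1

(re-executing from step 1 with the substitution; state before step 1: [4 4 1 1])
1. fire t3 -> [2 2 4 4]
2. fire t1 -> [0 2 7 7]
3. fire t2 -> [0 5 7 5]
4. fire t2 -> [0 8 7 3]
5. fire t2 -> [0 11 7 1]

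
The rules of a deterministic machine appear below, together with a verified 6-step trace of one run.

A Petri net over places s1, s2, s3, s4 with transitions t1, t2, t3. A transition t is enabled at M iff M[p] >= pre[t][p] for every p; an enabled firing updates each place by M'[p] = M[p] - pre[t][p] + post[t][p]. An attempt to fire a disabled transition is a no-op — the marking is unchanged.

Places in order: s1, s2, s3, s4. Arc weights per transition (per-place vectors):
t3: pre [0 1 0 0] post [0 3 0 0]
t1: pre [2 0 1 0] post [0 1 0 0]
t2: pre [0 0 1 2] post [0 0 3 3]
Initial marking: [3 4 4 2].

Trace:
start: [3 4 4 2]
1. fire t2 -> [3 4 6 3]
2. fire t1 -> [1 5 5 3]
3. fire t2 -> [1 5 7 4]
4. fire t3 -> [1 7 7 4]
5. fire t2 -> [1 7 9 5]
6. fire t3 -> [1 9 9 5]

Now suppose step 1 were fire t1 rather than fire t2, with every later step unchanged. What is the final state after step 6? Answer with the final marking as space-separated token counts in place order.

1 9 7 4

(re-executing from step 1 with the substitution; state before step 1: [3 4 4 2])
1. fire t1 -> [1 5 3 2]
2. fire t1 -> [1 5 3 2]
3. fire t2 -> [1 5 5 3]
4. fire t3 -> [1 7 5 3]
5. fire t2 -> [1 7 7 4]
6. fire t3 -> [1 9 7 4]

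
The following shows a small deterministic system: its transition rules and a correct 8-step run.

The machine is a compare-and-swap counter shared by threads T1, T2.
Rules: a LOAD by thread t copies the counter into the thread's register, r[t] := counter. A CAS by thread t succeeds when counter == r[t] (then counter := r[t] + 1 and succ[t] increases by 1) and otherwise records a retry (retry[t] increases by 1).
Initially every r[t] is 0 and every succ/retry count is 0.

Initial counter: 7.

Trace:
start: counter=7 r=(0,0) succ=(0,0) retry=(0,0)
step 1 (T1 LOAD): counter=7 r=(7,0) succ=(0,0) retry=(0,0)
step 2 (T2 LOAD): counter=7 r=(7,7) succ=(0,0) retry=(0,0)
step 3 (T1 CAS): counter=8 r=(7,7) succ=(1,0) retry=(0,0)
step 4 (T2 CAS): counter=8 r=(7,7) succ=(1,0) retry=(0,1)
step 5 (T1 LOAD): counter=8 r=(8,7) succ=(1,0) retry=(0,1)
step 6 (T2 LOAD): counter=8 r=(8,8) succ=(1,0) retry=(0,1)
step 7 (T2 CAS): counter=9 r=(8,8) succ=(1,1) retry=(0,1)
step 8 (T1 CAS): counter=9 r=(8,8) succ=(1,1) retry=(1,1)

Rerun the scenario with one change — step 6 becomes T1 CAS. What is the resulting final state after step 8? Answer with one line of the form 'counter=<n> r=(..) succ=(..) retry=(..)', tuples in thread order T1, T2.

(re-executing from step 6 with the substitution; state before step 6: counter=8 r=(8,7) succ=(1,0) retry=(0,1))
step 6 (T1 CAS): counter=9 r=(8,7) succ=(2,0) retry=(0,1)
step 7 (T2 CAS): counter=9 r=(8,7) succ=(2,0) retry=(0,2)
step 8 (T1 CAS): counter=9 r=(8,7) succ=(2,0) retry=(1,2)

counter=9 r=(8,7) succ=(2,0) retry=(1,2)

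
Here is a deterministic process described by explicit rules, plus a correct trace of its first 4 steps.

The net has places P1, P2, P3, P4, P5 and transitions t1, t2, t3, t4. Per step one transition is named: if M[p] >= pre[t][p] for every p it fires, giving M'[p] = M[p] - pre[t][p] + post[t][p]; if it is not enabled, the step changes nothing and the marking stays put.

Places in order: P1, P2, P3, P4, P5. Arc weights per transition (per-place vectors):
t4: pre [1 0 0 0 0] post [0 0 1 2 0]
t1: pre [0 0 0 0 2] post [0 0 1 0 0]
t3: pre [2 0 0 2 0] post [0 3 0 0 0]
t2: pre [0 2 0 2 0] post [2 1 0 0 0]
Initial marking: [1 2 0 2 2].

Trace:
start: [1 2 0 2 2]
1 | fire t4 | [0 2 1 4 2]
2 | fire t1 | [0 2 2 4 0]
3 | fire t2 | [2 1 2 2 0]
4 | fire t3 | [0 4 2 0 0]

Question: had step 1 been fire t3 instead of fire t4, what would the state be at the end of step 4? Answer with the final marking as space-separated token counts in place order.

3 1 1 0 0

(re-executing from step 1 with the substitution; state before step 1: [1 2 0 2 2])
1 | fire t3 | [1 2 0 2 2]
2 | fire t1 | [1 2 1 2 0]
3 | fire t2 | [3 1 1 0 0]
4 | fire t3 | [3 1 1 0 0]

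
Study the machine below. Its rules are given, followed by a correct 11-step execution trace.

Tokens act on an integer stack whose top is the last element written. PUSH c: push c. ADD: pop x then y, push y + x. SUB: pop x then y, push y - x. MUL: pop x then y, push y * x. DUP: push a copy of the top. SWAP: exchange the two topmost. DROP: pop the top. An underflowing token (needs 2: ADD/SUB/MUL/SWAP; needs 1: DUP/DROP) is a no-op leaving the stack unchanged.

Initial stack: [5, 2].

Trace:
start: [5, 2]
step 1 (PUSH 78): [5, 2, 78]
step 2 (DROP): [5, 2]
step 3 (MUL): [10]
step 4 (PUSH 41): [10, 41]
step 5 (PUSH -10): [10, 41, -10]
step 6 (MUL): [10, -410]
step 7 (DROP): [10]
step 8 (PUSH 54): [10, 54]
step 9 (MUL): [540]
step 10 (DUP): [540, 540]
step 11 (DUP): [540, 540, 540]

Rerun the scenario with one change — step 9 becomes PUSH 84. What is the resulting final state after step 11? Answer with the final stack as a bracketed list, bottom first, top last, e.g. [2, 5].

[10, 54, 84, 84, 84]

(re-executing from step 9 with the substitution; state before step 9: [10, 54])
step 9 (PUSH 84): [10, 54, 84]
step 10 (DUP): [10, 54, 84, 84]
step 11 (DUP): [10, 54, 84, 84, 84]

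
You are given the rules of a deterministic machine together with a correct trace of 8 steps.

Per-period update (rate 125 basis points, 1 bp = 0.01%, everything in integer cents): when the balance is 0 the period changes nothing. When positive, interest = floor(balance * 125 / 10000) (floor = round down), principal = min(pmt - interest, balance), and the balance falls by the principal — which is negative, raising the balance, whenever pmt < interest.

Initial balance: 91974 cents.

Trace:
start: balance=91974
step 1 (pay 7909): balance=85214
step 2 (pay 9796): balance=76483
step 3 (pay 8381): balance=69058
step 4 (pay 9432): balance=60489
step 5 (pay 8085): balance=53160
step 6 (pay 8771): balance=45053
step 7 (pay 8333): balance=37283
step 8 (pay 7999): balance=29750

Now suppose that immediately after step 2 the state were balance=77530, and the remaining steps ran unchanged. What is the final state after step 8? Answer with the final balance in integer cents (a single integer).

30876

state after step 2 := balance=77530
step 3 (pay 8381): balance=70118
step 4 (pay 9432): balance=61562
step 5 (pay 8085): balance=54246
step 6 (pay 8771): balance=46153
step 7 (pay 8333): balance=38396
step 8 (pay 7999): balance=30876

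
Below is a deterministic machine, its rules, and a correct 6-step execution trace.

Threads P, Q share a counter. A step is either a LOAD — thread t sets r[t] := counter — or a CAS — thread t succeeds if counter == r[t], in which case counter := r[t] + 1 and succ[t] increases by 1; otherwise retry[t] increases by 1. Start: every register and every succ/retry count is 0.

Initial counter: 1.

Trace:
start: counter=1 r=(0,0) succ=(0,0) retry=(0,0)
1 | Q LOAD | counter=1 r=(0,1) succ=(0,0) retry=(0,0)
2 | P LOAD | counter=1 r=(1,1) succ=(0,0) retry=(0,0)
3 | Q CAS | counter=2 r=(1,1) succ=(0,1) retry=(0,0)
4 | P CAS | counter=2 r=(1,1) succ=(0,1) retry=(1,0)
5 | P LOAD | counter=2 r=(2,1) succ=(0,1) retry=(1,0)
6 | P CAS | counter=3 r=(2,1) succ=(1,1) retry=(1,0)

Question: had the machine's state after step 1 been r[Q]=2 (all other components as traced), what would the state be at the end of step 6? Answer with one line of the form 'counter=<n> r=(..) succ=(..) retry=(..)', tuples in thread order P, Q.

counter=3 r=(2,2) succ=(2,0) retry=(0,1)

state after step 1 := counter=1 r=(0,2) succ=(0,0) retry=(0,0)
2 | P LOAD | counter=1 r=(1,2) succ=(0,0) retry=(0,0)
3 | Q CAS | counter=1 r=(1,2) succ=(0,0) retry=(0,1)
4 | P CAS | counter=2 r=(1,2) succ=(1,0) retry=(0,1)
5 | P LOAD | counter=2 r=(2,2) succ=(1,0) retry=(0,1)
6 | P CAS | counter=3 r=(2,2) succ=(2,0) retry=(0,1)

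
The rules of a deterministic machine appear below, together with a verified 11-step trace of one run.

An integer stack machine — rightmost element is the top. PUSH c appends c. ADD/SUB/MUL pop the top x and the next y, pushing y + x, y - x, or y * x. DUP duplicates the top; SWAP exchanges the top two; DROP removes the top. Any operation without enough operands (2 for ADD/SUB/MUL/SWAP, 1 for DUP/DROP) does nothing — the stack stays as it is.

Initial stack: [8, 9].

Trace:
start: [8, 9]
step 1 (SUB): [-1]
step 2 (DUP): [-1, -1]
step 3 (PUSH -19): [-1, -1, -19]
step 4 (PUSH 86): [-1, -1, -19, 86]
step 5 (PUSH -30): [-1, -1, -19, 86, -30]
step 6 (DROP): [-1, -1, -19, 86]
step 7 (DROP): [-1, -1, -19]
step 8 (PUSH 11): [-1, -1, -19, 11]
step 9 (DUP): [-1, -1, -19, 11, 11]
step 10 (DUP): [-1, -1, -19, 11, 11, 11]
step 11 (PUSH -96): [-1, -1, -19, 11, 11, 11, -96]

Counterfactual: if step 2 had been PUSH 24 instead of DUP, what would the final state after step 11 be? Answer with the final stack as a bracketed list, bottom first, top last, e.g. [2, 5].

[-1, 24, -19, 11, 11, 11, -96]

(re-executing from step 2 with the substitution; state before step 2: [-1])
step 2 (PUSH 24): [-1, 24]
step 3 (PUSH -19): [-1, 24, -19]
step 4 (PUSH 86): [-1, 24, -19, 86]
step 5 (PUSH -30): [-1, 24, -19, 86, -30]
step 6 (DROP): [-1, 24, -19, 86]
step 7 (DROP): [-1, 24, -19]
step 8 (PUSH 11): [-1, 24, -19, 11]
step 9 (DUP): [-1, 24, -19, 11, 11]
step 10 (DUP): [-1, 24, -19, 11, 11, 11]
step 11 (PUSH -96): [-1, 24, -19, 11, 11, 11, -96]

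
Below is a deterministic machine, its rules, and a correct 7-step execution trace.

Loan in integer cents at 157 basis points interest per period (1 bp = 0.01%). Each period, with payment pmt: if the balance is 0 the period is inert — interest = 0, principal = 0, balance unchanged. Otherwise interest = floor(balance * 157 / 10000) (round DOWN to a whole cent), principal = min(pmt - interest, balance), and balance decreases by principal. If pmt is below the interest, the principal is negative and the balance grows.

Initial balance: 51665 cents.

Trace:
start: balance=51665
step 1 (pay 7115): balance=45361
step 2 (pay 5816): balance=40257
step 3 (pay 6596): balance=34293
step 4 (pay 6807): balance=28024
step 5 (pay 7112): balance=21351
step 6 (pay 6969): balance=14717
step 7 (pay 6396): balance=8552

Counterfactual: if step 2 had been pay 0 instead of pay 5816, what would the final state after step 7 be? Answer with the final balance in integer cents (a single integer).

(re-executing from step 2 with the substitution; state before step 2: balance=45361)
step 2 (pay 0): balance=46073
step 3 (pay 6596): balance=40200
step 4 (pay 6807): balance=34024
step 5 (pay 7112): balance=27446
step 6 (pay 6969): balance=20907
step 7 (pay 6396): balance=14839

14839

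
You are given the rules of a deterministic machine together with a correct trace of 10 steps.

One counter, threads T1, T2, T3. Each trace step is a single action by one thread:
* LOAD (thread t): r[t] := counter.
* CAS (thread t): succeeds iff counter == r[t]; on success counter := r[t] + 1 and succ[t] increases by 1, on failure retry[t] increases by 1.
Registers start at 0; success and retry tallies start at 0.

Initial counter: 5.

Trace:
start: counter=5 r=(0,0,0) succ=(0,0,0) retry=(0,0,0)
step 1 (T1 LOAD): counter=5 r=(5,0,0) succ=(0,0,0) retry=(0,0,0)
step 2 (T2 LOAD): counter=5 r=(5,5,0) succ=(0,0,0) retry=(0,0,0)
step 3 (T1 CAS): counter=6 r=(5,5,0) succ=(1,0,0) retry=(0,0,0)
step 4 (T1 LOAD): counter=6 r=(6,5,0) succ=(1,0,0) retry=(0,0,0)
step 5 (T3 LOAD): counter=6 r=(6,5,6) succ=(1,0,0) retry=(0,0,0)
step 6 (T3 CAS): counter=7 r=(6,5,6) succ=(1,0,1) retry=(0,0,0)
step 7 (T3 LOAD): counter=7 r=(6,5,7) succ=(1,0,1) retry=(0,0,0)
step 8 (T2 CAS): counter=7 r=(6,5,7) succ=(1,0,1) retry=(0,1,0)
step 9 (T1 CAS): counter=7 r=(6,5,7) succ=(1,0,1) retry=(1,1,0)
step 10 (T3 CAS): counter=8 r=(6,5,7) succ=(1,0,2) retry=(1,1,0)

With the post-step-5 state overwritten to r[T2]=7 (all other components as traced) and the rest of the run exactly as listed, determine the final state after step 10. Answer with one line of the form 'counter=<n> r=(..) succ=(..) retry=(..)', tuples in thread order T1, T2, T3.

state after step 5 := counter=6 r=(6,7,6) succ=(1,0,0) retry=(0,0,0)
step 6 (T3 CAS): counter=7 r=(6,7,6) succ=(1,0,1) retry=(0,0,0)
step 7 (T3 LOAD): counter=7 r=(6,7,7) succ=(1,0,1) retry=(0,0,0)
step 8 (T2 CAS): counter=8 r=(6,7,7) succ=(1,1,1) retry=(0,0,0)
step 9 (T1 CAS): counter=8 r=(6,7,7) succ=(1,1,1) retry=(1,0,0)
step 10 (T3 CAS): counter=8 r=(6,7,7) succ=(1,1,1) retry=(1,0,1)

counter=8 r=(6,7,7) succ=(1,1,1) retry=(1,0,1)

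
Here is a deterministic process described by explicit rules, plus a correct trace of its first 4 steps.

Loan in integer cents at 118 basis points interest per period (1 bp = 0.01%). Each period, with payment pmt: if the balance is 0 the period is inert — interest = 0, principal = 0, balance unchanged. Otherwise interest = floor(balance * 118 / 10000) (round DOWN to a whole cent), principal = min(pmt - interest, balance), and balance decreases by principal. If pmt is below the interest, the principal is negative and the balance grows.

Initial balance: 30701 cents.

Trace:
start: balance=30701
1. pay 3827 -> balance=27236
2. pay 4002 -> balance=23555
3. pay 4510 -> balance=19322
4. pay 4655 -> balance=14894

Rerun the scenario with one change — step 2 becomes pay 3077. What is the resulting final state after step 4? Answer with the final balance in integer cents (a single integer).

15842

(re-executing from step 2 with the substitution; state before step 2: balance=27236)
2. pay 3077 -> balance=24480
3. pay 4510 -> balance=20258
4. pay 4655 -> balance=15842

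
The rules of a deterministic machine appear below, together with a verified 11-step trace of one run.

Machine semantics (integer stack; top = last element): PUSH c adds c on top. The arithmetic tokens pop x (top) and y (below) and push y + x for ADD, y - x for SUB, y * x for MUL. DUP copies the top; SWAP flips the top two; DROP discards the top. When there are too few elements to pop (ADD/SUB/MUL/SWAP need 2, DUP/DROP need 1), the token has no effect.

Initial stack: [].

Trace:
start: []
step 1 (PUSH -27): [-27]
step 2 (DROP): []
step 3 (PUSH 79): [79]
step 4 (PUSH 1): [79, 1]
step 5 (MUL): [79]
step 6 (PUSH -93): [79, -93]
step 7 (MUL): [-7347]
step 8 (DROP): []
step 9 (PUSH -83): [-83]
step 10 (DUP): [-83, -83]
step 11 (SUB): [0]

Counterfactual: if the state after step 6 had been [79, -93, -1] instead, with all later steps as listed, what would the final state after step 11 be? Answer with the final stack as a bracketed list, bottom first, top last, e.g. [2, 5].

state after step 6 := [79, -93, -1]
step 7 (MUL): [79, 93]
step 8 (DROP): [79]
step 9 (PUSH -83): [79, -83]
step 10 (DUP): [79, -83, -83]
step 11 (SUB): [79, 0]

[79, 0]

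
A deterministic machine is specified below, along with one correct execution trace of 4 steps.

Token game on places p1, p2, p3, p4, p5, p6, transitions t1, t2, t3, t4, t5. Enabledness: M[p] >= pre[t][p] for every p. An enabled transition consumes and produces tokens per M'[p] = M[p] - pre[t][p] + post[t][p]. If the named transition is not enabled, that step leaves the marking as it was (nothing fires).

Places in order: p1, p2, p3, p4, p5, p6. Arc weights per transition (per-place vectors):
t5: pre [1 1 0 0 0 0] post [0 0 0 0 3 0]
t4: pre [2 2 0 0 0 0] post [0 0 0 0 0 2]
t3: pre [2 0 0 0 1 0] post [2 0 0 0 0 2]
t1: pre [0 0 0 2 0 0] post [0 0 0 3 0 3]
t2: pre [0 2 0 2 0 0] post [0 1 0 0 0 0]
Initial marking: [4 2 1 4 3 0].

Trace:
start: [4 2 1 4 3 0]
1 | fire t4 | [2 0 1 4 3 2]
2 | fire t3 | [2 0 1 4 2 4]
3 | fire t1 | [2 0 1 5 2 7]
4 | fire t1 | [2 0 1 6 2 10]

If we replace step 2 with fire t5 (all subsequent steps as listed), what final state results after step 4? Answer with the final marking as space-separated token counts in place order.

(re-executing from step 2 with the substitution; state before step 2: [2 0 1 4 3 2])
2 | fire t5 | [2 0 1 4 3 2]
3 | fire t1 | [2 0 1 5 3 5]
4 | fire t1 | [2 0 1 6 3 8]

2 0 1 6 3 8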